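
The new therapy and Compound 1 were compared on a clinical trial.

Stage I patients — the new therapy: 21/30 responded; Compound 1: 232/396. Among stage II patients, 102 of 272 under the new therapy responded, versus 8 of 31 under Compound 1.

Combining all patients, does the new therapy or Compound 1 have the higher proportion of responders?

Stage I: the new therapy 21/30 = 70.0%, Compound 1 232/396 = 58.6% → the new therapy
Stage II: the new therapy 102/272 = 37.5%, Compound 1 8/31 = 25.8% → the new therapy
Overall: the new therapy 123/302 = 40.7%, Compound 1 240/427 = 56.2% → Compound 1
(The new therapy wins every disease group but Compound 1 wins overall — the new therapy's patients skew toward the low-rate stage II group.)

Compound 1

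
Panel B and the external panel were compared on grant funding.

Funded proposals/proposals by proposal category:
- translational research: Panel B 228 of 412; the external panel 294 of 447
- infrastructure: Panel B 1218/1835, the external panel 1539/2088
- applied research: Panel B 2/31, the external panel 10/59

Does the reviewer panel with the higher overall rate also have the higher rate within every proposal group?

Yes

Translational research: Panel B 228/412 = 55.3%, the external panel 294/447 = 65.8% → the external panel
Infrastructure: Panel B 1218/1835 = 66.4%, the external panel 1539/2088 = 73.7% → the external panel
Applied research: Panel B 2/31 = 6.5%, the external panel 10/59 = 16.9% → the external panel
Overall: Panel B 1448/2278 = 63.6%, the external panel 1843/2594 = 71.0% → the external panel
The external panel wins overall and in every proposal group — no reversal.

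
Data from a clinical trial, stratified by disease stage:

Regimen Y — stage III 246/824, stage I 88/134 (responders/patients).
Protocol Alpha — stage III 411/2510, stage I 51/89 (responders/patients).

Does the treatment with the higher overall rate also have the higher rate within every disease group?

Yes

Stage III: Regimen Y 246/824 = 29.9%, Protocol Alpha 411/2510 = 16.4% → Regimen Y
Stage I: Regimen Y 88/134 = 65.7%, Protocol Alpha 51/89 = 57.3% → Regimen Y
Overall: Regimen Y 334/958 = 34.9%, Protocol Alpha 462/2599 = 17.8% → Regimen Y
Regimen Y wins overall and in every disease group — no reversal.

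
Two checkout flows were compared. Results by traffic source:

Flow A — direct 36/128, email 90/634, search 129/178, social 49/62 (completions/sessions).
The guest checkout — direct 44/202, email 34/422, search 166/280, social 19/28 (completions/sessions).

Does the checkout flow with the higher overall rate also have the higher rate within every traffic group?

Yes

Direct: Flow A 36/128 = 28.1%, the guest checkout 44/202 = 21.8% → Flow A
Email: Flow A 90/634 = 14.2%, the guest checkout 34/422 = 8.1% → Flow A
Search: Flow A 129/178 = 72.5%, the guest checkout 166/280 = 59.3% → Flow A
Social: Flow A 49/62 = 79.0%, the guest checkout 19/28 = 67.9% → Flow A
Overall: Flow A 304/1002 = 30.3%, the guest checkout 263/932 = 28.2% → Flow A
Flow A wins overall and in every traffic group — no reversal.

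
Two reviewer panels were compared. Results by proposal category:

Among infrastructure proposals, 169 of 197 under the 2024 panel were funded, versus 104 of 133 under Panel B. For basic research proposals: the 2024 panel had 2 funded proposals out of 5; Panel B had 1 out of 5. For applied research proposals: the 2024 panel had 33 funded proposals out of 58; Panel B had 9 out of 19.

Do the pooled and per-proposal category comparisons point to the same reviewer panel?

Yes

Infrastructure: the 2024 panel 169/197 = 85.8%, Panel B 104/133 = 78.2% → the 2024 panel
Basic research: the 2024 panel 2/5 = 40.0%, Panel B 1/5 = 20.0% → the 2024 panel
Applied research: the 2024 panel 33/58 = 56.9%, Panel B 9/19 = 47.4% → the 2024 panel
Overall: the 2024 panel 204/260 = 78.5%, Panel B 114/157 = 72.6% → the 2024 panel
The 2024 panel wins overall and in every proposal group — no reversal.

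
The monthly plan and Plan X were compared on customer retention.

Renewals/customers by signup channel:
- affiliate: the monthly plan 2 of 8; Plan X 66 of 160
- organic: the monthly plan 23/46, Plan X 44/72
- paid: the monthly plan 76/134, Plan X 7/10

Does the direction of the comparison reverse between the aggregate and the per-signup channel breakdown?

Affiliate: the monthly plan 2/8 = 25.0%, Plan X 66/160 = 41.2% → Plan X
Organic: the monthly plan 23/46 = 50.0%, Plan X 44/72 = 61.1% → Plan X
Paid: the monthly plan 76/134 = 56.7%, Plan X 7/10 = 70.0% → Plan X
Overall: the monthly plan 101/188 = 53.7%, Plan X 117/242 = 48.3% → the monthly plan
Plan X wins each signup group but the monthly plan wins overall — the comparison reverses. Plan X's customers skew toward affiliate, which has a lower base rate.

Yes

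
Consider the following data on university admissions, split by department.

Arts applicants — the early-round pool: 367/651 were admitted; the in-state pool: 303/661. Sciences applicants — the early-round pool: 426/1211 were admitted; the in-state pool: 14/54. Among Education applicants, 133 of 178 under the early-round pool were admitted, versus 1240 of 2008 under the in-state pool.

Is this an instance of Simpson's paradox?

Arts: the early-round pool 367/651 = 56.4%, the in-state pool 303/661 = 45.8% → the early-round pool
Sciences: the early-round pool 426/1211 = 35.2%, the in-state pool 14/54 = 25.9% → the early-round pool
Education: the early-round pool 133/178 = 74.7%, the in-state pool 1240/2008 = 61.8% → the early-round pool
Overall: the early-round pool 926/2040 = 45.4%, the in-state pool 1557/2723 = 57.2% → the in-state pool
The early-round pool wins each department group but the in-state pool wins overall — the comparison reverses. The early-round pool's applicants skew toward Sciences, which has a lower base rate.

Yes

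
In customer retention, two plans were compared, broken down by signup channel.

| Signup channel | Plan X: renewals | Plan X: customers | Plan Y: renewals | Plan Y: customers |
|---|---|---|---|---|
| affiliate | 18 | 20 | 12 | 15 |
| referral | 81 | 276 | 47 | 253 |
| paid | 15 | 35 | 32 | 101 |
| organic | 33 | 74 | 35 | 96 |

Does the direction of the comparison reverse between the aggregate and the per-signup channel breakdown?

No

Affiliate: Plan X 18/20 = 90.0%, Plan Y 12/15 = 80.0% → Plan X
Referral: Plan X 81/276 = 29.3%, Plan Y 47/253 = 18.6% → Plan X
Paid: Plan X 15/35 = 42.9%, Plan Y 32/101 = 31.7% → Plan X
Organic: Plan X 33/74 = 44.6%, Plan Y 35/96 = 36.5% → Plan X
Overall: Plan X 147/405 = 36.3%, Plan Y 126/465 = 27.1% → Plan X
Plan X wins overall and in every signup group — no reversal.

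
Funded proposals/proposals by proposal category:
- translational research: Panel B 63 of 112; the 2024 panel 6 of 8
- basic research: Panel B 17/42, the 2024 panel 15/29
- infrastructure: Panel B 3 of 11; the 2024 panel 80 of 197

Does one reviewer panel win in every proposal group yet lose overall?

Yes

Translational research: Panel B 63/112 = 56.2%, the 2024 panel 6/8 = 75.0% → the 2024 panel
Basic research: Panel B 17/42 = 40.5%, the 2024 panel 15/29 = 51.7% → the 2024 panel
Infrastructure: Panel B 3/11 = 27.3%, the 2024 panel 80/197 = 40.6% → the 2024 panel
Overall: Panel B 83/165 = 50.3%, the 2024 panel 101/234 = 43.2% → Panel B
The 2024 panel wins each proposal group but Panel B wins overall — the comparison reverses. The 2024 panel's proposals skew toward infrastructure, which has a lower base rate.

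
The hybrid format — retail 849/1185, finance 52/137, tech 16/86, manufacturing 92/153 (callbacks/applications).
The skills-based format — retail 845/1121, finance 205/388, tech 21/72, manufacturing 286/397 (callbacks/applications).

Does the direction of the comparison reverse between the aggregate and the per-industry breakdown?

No

Retail: the hybrid format 849/1185 = 71.6%, the skills-based format 845/1121 = 75.4% → the skills-based format
Finance: the hybrid format 52/137 = 38.0%, the skills-based format 205/388 = 52.8% → the skills-based format
Tech: the hybrid format 16/86 = 18.6%, the skills-based format 21/72 = 29.2% → the skills-based format
Manufacturing: the hybrid format 92/153 = 60.1%, the skills-based format 286/397 = 72.0% → the skills-based format
Overall: the hybrid format 1009/1561 = 64.6%, the skills-based format 1357/1978 = 68.6% → the skills-based format
The skills-based format wins overall and in every industry group — no reversal.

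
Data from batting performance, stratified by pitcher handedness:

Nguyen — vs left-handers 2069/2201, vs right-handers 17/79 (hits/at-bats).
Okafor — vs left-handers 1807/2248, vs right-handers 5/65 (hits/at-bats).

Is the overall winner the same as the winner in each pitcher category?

Yes

Vs left-handers: Nguyen 2069/2201 = 94.0%, Okafor 1807/2248 = 80.4% → Nguyen
Vs right-handers: Nguyen 17/79 = 21.5%, Okafor 5/65 = 7.7% → Nguyen
Overall: Nguyen 2086/2280 = 91.5%, Okafor 1812/2313 = 78.3% → Nguyen
Nguyen wins overall and in every pitcher group — no reversal.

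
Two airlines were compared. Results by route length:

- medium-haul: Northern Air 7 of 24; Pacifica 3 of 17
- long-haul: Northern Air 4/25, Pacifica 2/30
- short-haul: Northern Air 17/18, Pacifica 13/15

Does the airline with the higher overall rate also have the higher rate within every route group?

Medium-haul: Northern Air 7/24 = 29.2%, Pacifica 3/17 = 17.6% → Northern Air
Long-haul: Northern Air 4/25 = 16.0%, Pacifica 2/30 = 6.7% → Northern Air
Short-haul: Northern Air 17/18 = 94.4%, Pacifica 13/15 = 86.7% → Northern Air
Overall: Northern Air 28/67 = 41.8%, Pacifica 18/62 = 29.0% → Northern Air
Northern Air wins overall and in every route group — no reversal.

Yes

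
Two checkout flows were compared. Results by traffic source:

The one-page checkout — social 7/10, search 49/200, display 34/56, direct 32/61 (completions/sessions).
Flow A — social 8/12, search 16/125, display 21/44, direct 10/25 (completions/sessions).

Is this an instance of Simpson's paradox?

No

Social: the one-page checkout 7/10 = 70.0%, Flow A 8/12 = 66.7% → the one-page checkout
Search: the one-page checkout 49/200 = 24.5%, Flow A 16/125 = 12.8% → the one-page checkout
Display: the one-page checkout 34/56 = 60.7%, Flow A 21/44 = 47.7% → the one-page checkout
Direct: the one-page checkout 32/61 = 52.5%, Flow A 10/25 = 40.0% → the one-page checkout
Overall: the one-page checkout 122/327 = 37.3%, Flow A 55/206 = 26.7% → the one-page checkout
The one-page checkout wins overall and in every traffic group — no reversal.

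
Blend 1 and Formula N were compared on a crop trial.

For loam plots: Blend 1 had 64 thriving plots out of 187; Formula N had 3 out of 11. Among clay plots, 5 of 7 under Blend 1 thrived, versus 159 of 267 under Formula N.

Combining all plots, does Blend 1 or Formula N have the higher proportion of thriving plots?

Loam: Blend 1 64/187 = 34.2%, Formula N 3/11 = 27.3% → Blend 1
Clay: Blend 1 5/7 = 71.4%, Formula N 159/267 = 59.6% → Blend 1
Overall: Blend 1 69/194 = 35.6%, Formula N 162/278 = 58.3% → Formula N
(Blend 1 wins every soil group but Formula N wins overall — Blend 1's plots skew toward the low-rate loam group.)

Formula N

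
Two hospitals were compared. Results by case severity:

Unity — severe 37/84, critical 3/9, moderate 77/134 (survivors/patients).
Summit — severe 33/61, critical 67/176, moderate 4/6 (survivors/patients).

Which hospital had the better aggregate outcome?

Severe: Unity 37/84 = 44.0%, Summit 33/61 = 54.1% → Summit
Critical: Unity 3/9 = 33.3%, Summit 67/176 = 38.1% → Summit
Moderate: Unity 77/134 = 57.5%, Summit 4/6 = 66.7% → Summit
Overall: Unity 117/227 = 51.5%, Summit 104/243 = 42.8% → Unity
(Summit wins every case group but Unity wins overall — Summit's patients skew toward the low-rate critical group.)

Unity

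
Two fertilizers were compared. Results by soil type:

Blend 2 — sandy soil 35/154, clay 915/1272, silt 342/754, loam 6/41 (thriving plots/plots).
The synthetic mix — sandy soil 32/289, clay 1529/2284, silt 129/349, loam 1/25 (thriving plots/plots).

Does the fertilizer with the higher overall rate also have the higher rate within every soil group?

Sandy soil: Blend 2 35/154 = 22.7%, the synthetic mix 32/289 = 11.1% → Blend 2
Clay: Blend 2 915/1272 = 71.9%, the synthetic mix 1529/2284 = 66.9% → Blend 2
Silt: Blend 2 342/754 = 45.4%, the synthetic mix 129/349 = 37.0% → Blend 2
Loam: Blend 2 6/41 = 14.6%, the synthetic mix 1/25 = 4.0% → Blend 2
Overall: Blend 2 1298/2221 = 58.4%, the synthetic mix 1691/2947 = 57.4% → Blend 2
Blend 2 wins overall and in every soil group — no reversal.

Yes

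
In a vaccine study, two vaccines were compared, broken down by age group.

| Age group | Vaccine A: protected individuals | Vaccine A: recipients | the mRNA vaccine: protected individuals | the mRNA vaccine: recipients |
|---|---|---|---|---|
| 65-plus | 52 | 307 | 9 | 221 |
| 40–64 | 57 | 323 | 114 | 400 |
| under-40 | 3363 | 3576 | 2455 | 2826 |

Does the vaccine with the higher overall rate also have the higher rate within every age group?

No

65-plus: Vaccine A 52/307 = 16.9%, the mRNA vaccine 9/221 = 4.1% → Vaccine A
40–64: Vaccine A 57/323 = 17.6%, the mRNA vaccine 114/400 = 28.5% → the mRNA vaccine
Under-40: Vaccine A 3363/3576 = 94.0%, the mRNA vaccine 2455/2826 = 86.9% → Vaccine A
Overall: Vaccine A 3472/4206 = 82.5%, the mRNA vaccine 2578/3447 = 74.8% → Vaccine A
Neither sweeps: Vaccine A wins 2 of 3 groups, the mRNA vaccine wins 1. Vaccine A wins overall but not every group — no Simpson reversal.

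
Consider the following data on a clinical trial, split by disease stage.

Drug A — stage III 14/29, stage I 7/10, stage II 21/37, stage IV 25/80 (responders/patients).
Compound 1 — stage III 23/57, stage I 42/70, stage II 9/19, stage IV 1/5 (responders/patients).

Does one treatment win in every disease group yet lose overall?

Stage III: Drug A 14/29 = 48.3%, Compound 1 23/57 = 40.4% → Drug A
Stage I: Drug A 7/10 = 70.0%, Compound 1 42/70 = 60.0% → Drug A
Stage II: Drug A 21/37 = 56.8%, Compound 1 9/19 = 47.4% → Drug A
Stage IV: Drug A 25/80 = 31.2%, Compound 1 1/5 = 20.0% → Drug A
Overall: Drug A 67/156 = 42.9%, Compound 1 75/151 = 49.7% → Compound 1
Drug A wins each disease group but Compound 1 wins overall — the comparison reverses. Drug A's patients skew toward stage IV, which has a lower base rate.

Yes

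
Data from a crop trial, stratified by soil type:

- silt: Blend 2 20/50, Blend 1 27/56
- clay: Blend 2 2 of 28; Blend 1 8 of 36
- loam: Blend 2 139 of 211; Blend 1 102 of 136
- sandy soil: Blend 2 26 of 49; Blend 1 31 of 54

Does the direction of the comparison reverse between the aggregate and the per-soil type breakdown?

No

Silt: Blend 2 20/50 = 40.0%, Blend 1 27/56 = 48.2% → Blend 1
Clay: Blend 2 2/28 = 7.1%, Blend 1 8/36 = 22.2% → Blend 1
Loam: Blend 2 139/211 = 65.9%, Blend 1 102/136 = 75.0% → Blend 1
Sandy soil: Blend 2 26/49 = 53.1%, Blend 1 31/54 = 57.4% → Blend 1
Overall: Blend 2 187/338 = 55.3%, Blend 1 168/282 = 59.6% → Blend 1
Blend 1 wins overall and in every soil group — no reversal.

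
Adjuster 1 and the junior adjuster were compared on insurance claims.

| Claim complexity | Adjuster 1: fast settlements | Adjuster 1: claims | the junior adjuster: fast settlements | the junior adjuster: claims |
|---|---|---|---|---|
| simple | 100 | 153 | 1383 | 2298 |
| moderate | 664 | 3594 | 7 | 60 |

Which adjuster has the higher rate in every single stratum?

Simple: Adjuster 1 100/153 = 65.4%, the junior adjuster 1383/2298 = 60.2% → Adjuster 1
Moderate: Adjuster 1 664/3594 = 18.5%, the junior adjuster 7/60 = 11.7% → Adjuster 1
Adjuster 1 has the higher rate in both groups.

Adjuster 1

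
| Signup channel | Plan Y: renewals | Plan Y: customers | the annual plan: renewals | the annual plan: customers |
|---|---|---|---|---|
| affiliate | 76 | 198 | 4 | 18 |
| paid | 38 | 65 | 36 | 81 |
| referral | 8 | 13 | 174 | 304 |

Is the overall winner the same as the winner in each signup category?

No

Affiliate: Plan Y 76/198 = 38.4%, the annual plan 4/18 = 22.2% → Plan Y
Paid: Plan Y 38/65 = 58.5%, the annual plan 36/81 = 44.4% → Plan Y
Referral: Plan Y 8/13 = 61.5%, the annual plan 174/304 = 57.2% → Plan Y
Overall: Plan Y 122/276 = 44.2%, the annual plan 214/403 = 53.1% → the annual plan
Plan Y wins each signup group but the annual plan wins overall — the comparison reverses. Plan Y's customers skew toward affiliate, which has a lower base rate.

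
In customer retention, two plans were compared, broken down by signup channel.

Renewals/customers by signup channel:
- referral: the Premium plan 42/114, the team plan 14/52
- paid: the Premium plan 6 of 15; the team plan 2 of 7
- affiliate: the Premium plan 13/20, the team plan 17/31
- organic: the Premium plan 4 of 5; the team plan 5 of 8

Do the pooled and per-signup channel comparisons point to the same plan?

Referral: the Premium plan 42/114 = 36.8%, the team plan 14/52 = 26.9% → the Premium plan
Paid: the Premium plan 6/15 = 40.0%, the team plan 2/7 = 28.6% → the Premium plan
Affiliate: the Premium plan 13/20 = 65.0%, the team plan 17/31 = 54.8% → the Premium plan
Organic: the Premium plan 4/5 = 80.0%, the team plan 5/8 = 62.5% → the Premium plan
Overall: the Premium plan 65/154 = 42.2%, the team plan 38/98 = 38.8% → the Premium plan
The Premium plan wins overall and in every signup group — no reversal.

Yes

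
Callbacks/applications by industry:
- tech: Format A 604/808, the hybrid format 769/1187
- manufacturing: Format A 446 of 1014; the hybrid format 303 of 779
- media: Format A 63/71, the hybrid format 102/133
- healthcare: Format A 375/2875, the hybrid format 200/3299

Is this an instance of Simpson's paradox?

Tech: Format A 604/808 = 74.8%, the hybrid format 769/1187 = 64.8% → Format A
Manufacturing: Format A 446/1014 = 44.0%, the hybrid format 303/779 = 38.9% → Format A
Media: Format A 63/71 = 88.7%, the hybrid format 102/133 = 76.7% → Format A
Healthcare: Format A 375/2875 = 13.0%, the hybrid format 200/3299 = 6.1% → Format A
Overall: Format A 1488/4768 = 31.2%, the hybrid format 1374/5398 = 25.5% → Format A
Format A wins overall and in every industry group — no reversal.

No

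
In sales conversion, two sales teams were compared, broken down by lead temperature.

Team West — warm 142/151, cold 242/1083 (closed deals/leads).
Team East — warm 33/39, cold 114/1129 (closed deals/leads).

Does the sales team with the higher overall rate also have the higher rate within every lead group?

Yes

Warm: Team West 142/151 = 94.0%, Team East 33/39 = 84.6% → Team West
Cold: Team West 242/1083 = 22.3%, Team East 114/1129 = 10.1% → Team West
Overall: Team West 384/1234 = 31.1%, Team East 147/1168 = 12.6% → Team West
Team West wins overall and in every lead group — no reversal.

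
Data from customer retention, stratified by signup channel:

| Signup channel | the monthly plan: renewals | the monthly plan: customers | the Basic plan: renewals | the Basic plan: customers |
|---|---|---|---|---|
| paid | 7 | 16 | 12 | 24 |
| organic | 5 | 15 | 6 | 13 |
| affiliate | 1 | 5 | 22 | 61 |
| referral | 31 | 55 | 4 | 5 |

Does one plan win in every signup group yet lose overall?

Yes

Paid: the monthly plan 7/16 = 43.8%, the Basic plan 12/24 = 50.0% → the Basic plan
Organic: the monthly plan 5/15 = 33.3%, the Basic plan 6/13 = 46.2% → the Basic plan
Affiliate: the monthly plan 1/5 = 20.0%, the Basic plan 22/61 = 36.1% → the Basic plan
Referral: the monthly plan 31/55 = 56.4%, the Basic plan 4/5 = 80.0% → the Basic plan
Overall: the monthly plan 44/91 = 48.4%, the Basic plan 44/103 = 42.7% → the monthly plan
The Basic plan wins each signup group but the monthly plan wins overall — the comparison reverses. The Basic plan's customers skew toward affiliate, which has a lower base rate.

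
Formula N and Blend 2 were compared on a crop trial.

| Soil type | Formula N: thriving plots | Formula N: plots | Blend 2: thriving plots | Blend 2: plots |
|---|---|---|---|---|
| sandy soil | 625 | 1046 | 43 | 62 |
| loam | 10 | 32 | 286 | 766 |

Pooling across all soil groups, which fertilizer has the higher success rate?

Formula N

Sandy soil: Formula N 625/1046 = 59.8%, Blend 2 43/62 = 69.4% → Blend 2
Loam: Formula N 10/32 = 31.2%, Blend 2 286/766 = 37.3% → Blend 2
Overall: Formula N 635/1078 = 58.9%, Blend 2 329/828 = 39.7% → Formula N
(Blend 2 wins every soil group but Formula N wins overall — Blend 2's plots skew toward the low-rate loam group.)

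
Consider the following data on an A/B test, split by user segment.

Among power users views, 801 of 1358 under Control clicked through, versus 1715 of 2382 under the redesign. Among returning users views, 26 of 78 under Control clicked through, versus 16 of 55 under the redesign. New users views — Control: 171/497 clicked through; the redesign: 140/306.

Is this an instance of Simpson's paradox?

Power users: Control 801/1358 = 59.0%, the redesign 1715/2382 = 72.0% → the redesign
Returning users: Control 26/78 = 33.3%, the redesign 16/55 = 29.1% → Control
New users: Control 171/497 = 34.4%, the redesign 140/306 = 45.8% → the redesign
Overall: Control 998/1933 = 51.6%, the redesign 1871/2743 = 68.2% → the redesign
Neither sweeps: Control wins 1 of 3 groups, the redesign wins 2. The redesign wins overall but not every group — no Simpson reversal.

No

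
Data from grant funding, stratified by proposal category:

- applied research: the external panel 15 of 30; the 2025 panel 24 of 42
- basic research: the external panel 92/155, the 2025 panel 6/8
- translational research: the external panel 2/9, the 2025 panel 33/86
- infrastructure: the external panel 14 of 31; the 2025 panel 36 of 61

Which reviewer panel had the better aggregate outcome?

the external panel

Applied research: the external panel 15/30 = 50.0%, the 2025 panel 24/42 = 57.1% → the 2025 panel
Basic research: the external panel 92/155 = 59.4%, the 2025 panel 6/8 = 75.0% → the 2025 panel
Translational research: the external panel 2/9 = 22.2%, the 2025 panel 33/86 = 38.4% → the 2025 panel
Infrastructure: the external panel 14/31 = 45.2%, the 2025 panel 36/61 = 59.0% → the 2025 panel
Overall: the external panel 123/225 = 54.7%, the 2025 panel 99/197 = 50.3% → the external panel
(The 2025 panel wins every proposal group but the external panel wins overall — the 2025 panel's proposals skew toward the low-rate translational research group.)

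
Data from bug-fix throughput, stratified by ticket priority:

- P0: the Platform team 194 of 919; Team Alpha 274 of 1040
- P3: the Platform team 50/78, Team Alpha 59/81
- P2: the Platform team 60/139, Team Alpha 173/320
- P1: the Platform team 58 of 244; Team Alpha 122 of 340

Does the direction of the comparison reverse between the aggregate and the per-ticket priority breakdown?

P0: the Platform team 194/919 = 21.1%, Team Alpha 274/1040 = 26.3% → Team Alpha
P3: the Platform team 50/78 = 64.1%, Team Alpha 59/81 = 72.8% → Team Alpha
P2: the Platform team 60/139 = 43.2%, Team Alpha 173/320 = 54.1% → Team Alpha
P1: the Platform team 58/244 = 23.8%, Team Alpha 122/340 = 35.9% → Team Alpha
Overall: the Platform team 362/1380 = 26.2%, Team Alpha 628/1781 = 35.3% → Team Alpha
Team Alpha wins overall and in every ticket group — no reversal.

No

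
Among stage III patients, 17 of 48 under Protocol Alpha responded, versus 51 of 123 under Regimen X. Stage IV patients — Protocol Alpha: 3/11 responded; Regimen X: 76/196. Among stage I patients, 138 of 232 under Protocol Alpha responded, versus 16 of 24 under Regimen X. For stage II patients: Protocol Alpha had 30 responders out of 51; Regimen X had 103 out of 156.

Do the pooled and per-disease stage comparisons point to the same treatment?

No

Stage III: Protocol Alpha 17/48 = 35.4%, Regimen X 51/123 = 41.5% → Regimen X
Stage IV: Protocol Alpha 3/11 = 27.3%, Regimen X 76/196 = 38.8% → Regimen X
Stage I: Protocol Alpha 138/232 = 59.5%, Regimen X 16/24 = 66.7% → Regimen X
Stage II: Protocol Alpha 30/51 = 58.8%, Regimen X 103/156 = 66.0% → Regimen X
Overall: Protocol Alpha 188/342 = 55.0%, Regimen X 246/499 = 49.3% → Protocol Alpha
Regimen X wins each disease group but Protocol Alpha wins overall — the comparison reverses. Regimen X's patients skew toward stage IV, which has a lower base rate.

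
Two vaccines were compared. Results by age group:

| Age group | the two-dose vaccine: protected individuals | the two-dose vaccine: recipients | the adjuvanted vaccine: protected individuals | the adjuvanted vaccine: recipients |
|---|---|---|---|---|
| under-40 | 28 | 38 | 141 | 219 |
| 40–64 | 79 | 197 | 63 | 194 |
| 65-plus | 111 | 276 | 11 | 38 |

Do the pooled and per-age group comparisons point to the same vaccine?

Under-40: the two-dose vaccine 28/38 = 73.7%, the adjuvanted vaccine 141/219 = 64.4% → the two-dose vaccine
40–64: the two-dose vaccine 79/197 = 40.1%, the adjuvanted vaccine 63/194 = 32.5% → the two-dose vaccine
65-plus: the two-dose vaccine 111/276 = 40.2%, the adjuvanted vaccine 11/38 = 28.9% → the two-dose vaccine
Overall: the two-dose vaccine 218/511 = 42.7%, the adjuvanted vaccine 215/451 = 47.7% → the adjuvanted vaccine
The two-dose vaccine wins each age group but the adjuvanted vaccine wins overall — the comparison reverses. The two-dose vaccine's recipients skew toward 65-plus, which has a lower base rate.

No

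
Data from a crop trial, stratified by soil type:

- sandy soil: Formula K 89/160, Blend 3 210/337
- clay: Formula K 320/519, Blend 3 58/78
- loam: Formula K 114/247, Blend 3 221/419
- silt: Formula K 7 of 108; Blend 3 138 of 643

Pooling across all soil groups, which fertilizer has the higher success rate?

Formula K

Sandy soil: Formula K 89/160 = 55.6%, Blend 3 210/337 = 62.3% → Blend 3
Clay: Formula K 320/519 = 61.7%, Blend 3 58/78 = 74.4% → Blend 3
Loam: Formula K 114/247 = 46.2%, Blend 3 221/419 = 52.7% → Blend 3
Silt: Formula K 7/108 = 6.5%, Blend 3 138/643 = 21.5% → Blend 3
Overall: Formula K 530/1034 = 51.3%, Blend 3 627/1477 = 42.5% → Formula K
(Blend 3 wins every soil group but Formula K wins overall — Blend 3's plots skew toward the low-rate silt group.)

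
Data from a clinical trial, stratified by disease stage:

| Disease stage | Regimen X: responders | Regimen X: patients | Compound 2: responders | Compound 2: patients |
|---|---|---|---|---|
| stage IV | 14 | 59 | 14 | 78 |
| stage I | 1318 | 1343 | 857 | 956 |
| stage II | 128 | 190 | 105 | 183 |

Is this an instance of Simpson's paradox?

No

Stage IV: Regimen X 14/59 = 23.7%, Compound 2 14/78 = 17.9% → Regimen X
Stage I: Regimen X 1318/1343 = 98.1%, Compound 2 857/956 = 89.6% → Regimen X
Stage II: Regimen X 128/190 = 67.4%, Compound 2 105/183 = 57.4% → Regimen X
Overall: Regimen X 1460/1592 = 91.7%, Compound 2 976/1217 = 80.2% → Regimen X
Regimen X wins overall and in every disease group — no reversal.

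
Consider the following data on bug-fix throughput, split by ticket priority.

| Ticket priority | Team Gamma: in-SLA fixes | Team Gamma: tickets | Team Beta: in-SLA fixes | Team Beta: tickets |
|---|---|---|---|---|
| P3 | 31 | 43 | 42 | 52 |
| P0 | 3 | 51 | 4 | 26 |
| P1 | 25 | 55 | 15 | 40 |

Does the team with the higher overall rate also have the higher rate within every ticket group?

P3: Team Gamma 31/43 = 72.1%, Team Beta 42/52 = 80.8% → Team Beta
P0: Team Gamma 3/51 = 5.9%, Team Beta 4/26 = 15.4% → Team Beta
P1: Team Gamma 25/55 = 45.5%, Team Beta 15/40 = 37.5% → Team Gamma
Overall: Team Gamma 59/149 = 39.6%, Team Beta 61/118 = 51.7% → Team Beta
Neither sweeps: Team Gamma wins 1 of 3 groups, Team Beta wins 2. Team Beta wins overall but not every group — no Simpson reversal.

No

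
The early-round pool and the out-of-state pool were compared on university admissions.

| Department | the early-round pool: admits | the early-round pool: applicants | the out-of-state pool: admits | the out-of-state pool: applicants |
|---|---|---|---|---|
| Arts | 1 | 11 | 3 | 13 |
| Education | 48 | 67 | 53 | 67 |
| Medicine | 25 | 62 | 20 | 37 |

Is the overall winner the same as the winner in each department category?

Yes

Arts: the early-round pool 1/11 = 9.1%, the out-of-state pool 3/13 = 23.1% → the out-of-state pool
Education: the early-round pool 48/67 = 71.6%, the out-of-state pool 53/67 = 79.1% → the out-of-state pool
Medicine: the early-round pool 25/62 = 40.3%, the out-of-state pool 20/37 = 54.1% → the out-of-state pool
Overall: the early-round pool 74/140 = 52.9%, the out-of-state pool 76/117 = 65.0% → the out-of-state pool
The out-of-state pool wins overall and in every department group — no reversal.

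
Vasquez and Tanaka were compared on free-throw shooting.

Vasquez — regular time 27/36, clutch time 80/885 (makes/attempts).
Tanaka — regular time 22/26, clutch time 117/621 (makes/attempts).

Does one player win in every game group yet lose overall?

No

Regular time: Vasquez 27/36 = 75.0%, Tanaka 22/26 = 84.6% → Tanaka
Clutch time: Vasquez 80/885 = 9.0%, Tanaka 117/621 = 18.8% → Tanaka
Overall: Vasquez 107/921 = 11.6%, Tanaka 139/647 = 21.5% → Tanaka
Tanaka wins overall and in every game group — no reversal.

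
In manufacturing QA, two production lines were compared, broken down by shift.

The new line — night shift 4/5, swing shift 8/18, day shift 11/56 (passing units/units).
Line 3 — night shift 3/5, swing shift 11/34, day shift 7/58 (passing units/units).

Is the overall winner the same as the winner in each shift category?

Night shift: the new line 4/5 = 80.0%, Line 3 3/5 = 60.0% → the new line
Swing shift: the new line 8/18 = 44.4%, Line 3 11/34 = 32.4% → the new line
Day shift: the new line 11/56 = 19.6%, Line 3 7/58 = 12.1% → the new line
Overall: the new line 23/79 = 29.1%, Line 3 21/97 = 21.6% → the new line
The new line wins overall and in every shift group — no reversal.

Yes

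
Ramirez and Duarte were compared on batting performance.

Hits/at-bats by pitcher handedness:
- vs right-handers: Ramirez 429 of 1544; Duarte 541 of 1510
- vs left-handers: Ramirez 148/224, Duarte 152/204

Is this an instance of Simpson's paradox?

Vs right-handers: Ramirez 429/1544 = 27.8%, Duarte 541/1510 = 35.8% → Duarte
Vs left-handers: Ramirez 148/224 = 66.1%, Duarte 152/204 = 74.5% → Duarte
Overall: Ramirez 577/1768 = 32.6%, Duarte 693/1714 = 40.4% → Duarte
Duarte wins overall and in every pitcher group — no reversal.

No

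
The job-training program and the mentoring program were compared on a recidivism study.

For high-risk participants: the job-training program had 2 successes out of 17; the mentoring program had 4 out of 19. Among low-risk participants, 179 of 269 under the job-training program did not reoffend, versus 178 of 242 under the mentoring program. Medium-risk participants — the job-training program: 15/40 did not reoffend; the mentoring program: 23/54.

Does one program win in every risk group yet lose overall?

No

High-risk: the job-training program 2/17 = 11.8%, the mentoring program 4/19 = 21.1% → the mentoring program
Low-risk: the job-training program 179/269 = 66.5%, the mentoring program 178/242 = 73.6% → the mentoring program
Medium-risk: the job-training program 15/40 = 37.5%, the mentoring program 23/54 = 42.6% → the mentoring program
Overall: the job-training program 196/326 = 60.1%, the mentoring program 205/315 = 65.1% → the mentoring program
The mentoring program wins overall and in every risk group — no reversal.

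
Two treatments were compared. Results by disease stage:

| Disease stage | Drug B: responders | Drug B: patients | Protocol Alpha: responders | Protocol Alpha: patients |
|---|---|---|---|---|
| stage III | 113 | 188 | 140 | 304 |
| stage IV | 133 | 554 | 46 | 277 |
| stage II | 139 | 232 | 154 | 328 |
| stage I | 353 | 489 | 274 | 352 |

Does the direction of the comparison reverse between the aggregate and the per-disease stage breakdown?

Stage III: Drug B 113/188 = 60.1%, Protocol Alpha 140/304 = 46.1% → Drug B
Stage IV: Drug B 133/554 = 24.0%, Protocol Alpha 46/277 = 16.6% → Drug B
Stage II: Drug B 139/232 = 59.9%, Protocol Alpha 154/328 = 47.0% → Drug B
Stage I: Drug B 353/489 = 72.2%, Protocol Alpha 274/352 = 77.8% → Protocol Alpha
Overall: Drug B 738/1463 = 50.4%, Protocol Alpha 614/1261 = 48.7% → Drug B
Neither sweeps: Drug B wins 3 of 4 groups, Protocol Alpha wins 1. Drug B wins overall but not every group — no Simpson reversal.

No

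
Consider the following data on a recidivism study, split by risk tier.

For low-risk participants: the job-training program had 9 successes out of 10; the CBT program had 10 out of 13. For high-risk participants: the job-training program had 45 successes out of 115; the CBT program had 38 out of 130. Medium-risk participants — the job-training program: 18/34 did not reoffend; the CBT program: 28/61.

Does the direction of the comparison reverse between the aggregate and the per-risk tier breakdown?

No

Low-risk: the job-training program 9/10 = 90.0%, the CBT program 10/13 = 76.9% → the job-training program
High-risk: the job-training program 45/115 = 39.1%, the CBT program 38/130 = 29.2% → the job-training program
Medium-risk: the job-training program 18/34 = 52.9%, the CBT program 28/61 = 45.9% → the job-training program
Overall: the job-training program 72/159 = 45.3%, the CBT program 76/204 = 37.3% → the job-training program
The job-training program wins overall and in every risk group — no reversal.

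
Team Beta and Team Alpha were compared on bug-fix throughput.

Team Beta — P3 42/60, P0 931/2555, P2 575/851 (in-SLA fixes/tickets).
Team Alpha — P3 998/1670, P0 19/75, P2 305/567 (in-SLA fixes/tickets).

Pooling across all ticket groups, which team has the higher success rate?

P3: Team Beta 42/60 = 70.0%, Team Alpha 998/1670 = 59.8% → Team Beta
P0: Team Beta 931/2555 = 36.4%, Team Alpha 19/75 = 25.3% → Team Beta
P2: Team Beta 575/851 = 67.6%, Team Alpha 305/567 = 53.8% → Team Beta
Overall: Team Beta 1548/3466 = 44.7%, Team Alpha 1322/2312 = 57.2% → Team Alpha
(Team Beta wins every ticket group but Team Alpha wins overall — Team Beta's tickets skew toward the low-rate P0 group.)

Team Alpha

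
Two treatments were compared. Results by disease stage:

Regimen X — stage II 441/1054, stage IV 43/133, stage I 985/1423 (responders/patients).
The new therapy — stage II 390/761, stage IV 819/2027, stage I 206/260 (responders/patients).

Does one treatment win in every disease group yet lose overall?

Stage II: Regimen X 441/1054 = 41.8%, the new therapy 390/761 = 51.2% → the new therapy
Stage IV: Regimen X 43/133 = 32.3%, the new therapy 819/2027 = 40.4% → the new therapy
Stage I: Regimen X 985/1423 = 69.2%, the new therapy 206/260 = 79.2% → the new therapy
Overall: Regimen X 1469/2610 = 56.3%, the new therapy 1415/3048 = 46.4% → Regimen X
The new therapy wins each disease group but Regimen X wins overall — the comparison reverses. The new therapy's patients skew toward stage IV, which has a lower base rate.

Yes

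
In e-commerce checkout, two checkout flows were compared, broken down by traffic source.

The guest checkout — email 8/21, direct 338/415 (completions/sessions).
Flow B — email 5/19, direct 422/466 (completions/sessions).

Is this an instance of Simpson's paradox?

Email: the guest checkout 8/21 = 38.1%, Flow B 5/19 = 26.3% → the guest checkout
Direct: the guest checkout 338/415 = 81.4%, Flow B 422/466 = 90.6% → Flow B
Overall: the guest checkout 346/436 = 79.4%, Flow B 427/485 = 88.0% → Flow B
Neither sweeps: the guest checkout wins 1 of 2 groups, Flow B wins 1. Flow B wins overall but not every group — no Simpson reversal.

No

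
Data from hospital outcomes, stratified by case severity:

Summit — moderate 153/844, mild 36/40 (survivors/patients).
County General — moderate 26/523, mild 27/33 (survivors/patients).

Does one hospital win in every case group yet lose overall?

No

Moderate: Summit 153/844 = 18.1%, County General 26/523 = 5.0% → Summit
Mild: Summit 36/40 = 90.0%, County General 27/33 = 81.8% → Summit
Overall: Summit 189/884 = 21.4%, County General 53/556 = 9.5% → Summit
Summit wins overall and in every case group — no reversal.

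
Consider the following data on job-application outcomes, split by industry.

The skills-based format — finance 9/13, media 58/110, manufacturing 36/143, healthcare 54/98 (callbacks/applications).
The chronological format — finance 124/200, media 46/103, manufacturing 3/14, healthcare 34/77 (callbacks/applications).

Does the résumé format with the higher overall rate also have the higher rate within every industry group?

No

Finance: the skills-based format 9/13 = 69.2%, the chronological format 124/200 = 62.0% → the skills-based format
Media: the skills-based format 58/110 = 52.7%, the chronological format 46/103 = 44.7% → the skills-based format
Manufacturing: the skills-based format 36/143 = 25.2%, the chronological format 3/14 = 21.4% → the skills-based format
Healthcare: the skills-based format 54/98 = 55.1%, the chronological format 34/77 = 44.2% → the skills-based format
Overall: the skills-based format 157/364 = 43.1%, the chronological format 207/394 = 52.5% → the chronological format
The skills-based format wins each industry group but the chronological format wins overall — the comparison reverses. The skills-based format's applications skew toward manufacturing, which has a lower base rate.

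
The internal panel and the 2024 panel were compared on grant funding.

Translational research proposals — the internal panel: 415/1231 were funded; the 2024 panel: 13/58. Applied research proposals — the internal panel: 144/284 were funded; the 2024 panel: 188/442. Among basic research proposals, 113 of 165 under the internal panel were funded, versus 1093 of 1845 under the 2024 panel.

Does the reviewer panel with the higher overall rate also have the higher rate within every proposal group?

Translational research: the internal panel 415/1231 = 33.7%, the 2024 panel 13/58 = 22.4% → the internal panel
Applied research: the internal panel 144/284 = 50.7%, the 2024 panel 188/442 = 42.5% → the internal panel
Basic research: the internal panel 113/165 = 68.5%, the 2024 panel 1093/1845 = 59.2% → the internal panel
Overall: the internal panel 672/1680 = 40.0%, the 2024 panel 1294/2345 = 55.2% → the 2024 panel
The internal panel wins each proposal group but the 2024 panel wins overall — the comparison reverses. The internal panel's proposals skew toward translational research, which has a lower base rate.

No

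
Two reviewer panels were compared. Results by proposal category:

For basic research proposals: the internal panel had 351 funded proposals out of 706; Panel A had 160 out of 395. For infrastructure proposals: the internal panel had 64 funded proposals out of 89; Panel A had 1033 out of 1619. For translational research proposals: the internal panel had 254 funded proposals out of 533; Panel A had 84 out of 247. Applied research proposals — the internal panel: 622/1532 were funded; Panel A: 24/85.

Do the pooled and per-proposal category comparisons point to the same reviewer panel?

No

Basic research: the internal panel 351/706 = 49.7%, Panel A 160/395 = 40.5% → the internal panel
Infrastructure: the internal panel 64/89 = 71.9%, Panel A 1033/1619 = 63.8% → the internal panel
Translational research: the internal panel 254/533 = 47.7%, Panel A 84/247 = 34.0% → the internal panel
Applied research: the internal panel 622/1532 = 40.6%, Panel A 24/85 = 28.2% → the internal panel
Overall: the internal panel 1291/2860 = 45.1%, Panel A 1301/2346 = 55.5% → Panel A
The internal panel wins each proposal group but Panel A wins overall — the comparison reverses. The internal panel's proposals skew toward applied research, which has a lower base rate.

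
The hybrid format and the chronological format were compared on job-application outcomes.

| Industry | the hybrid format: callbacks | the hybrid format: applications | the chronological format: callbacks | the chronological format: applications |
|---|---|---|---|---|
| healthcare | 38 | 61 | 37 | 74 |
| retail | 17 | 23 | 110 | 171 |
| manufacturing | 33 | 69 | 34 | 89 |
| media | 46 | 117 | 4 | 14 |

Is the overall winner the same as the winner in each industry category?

Healthcare: the hybrid format 38/61 = 62.3%, the chronological format 37/74 = 50.0% → the hybrid format
Retail: the hybrid format 17/23 = 73.9%, the chronological format 110/171 = 64.3% → the hybrid format
Manufacturing: the hybrid format 33/69 = 47.8%, the chronological format 34/89 = 38.2% → the hybrid format
Media: the hybrid format 46/117 = 39.3%, the chronological format 4/14 = 28.6% → the hybrid format
Overall: the hybrid format 134/270 = 49.6%, the chronological format 185/348 = 53.2% → the chronological format
The hybrid format wins each industry group but the chronological format wins overall — the comparison reverses. The hybrid format's applications skew toward media, which has a lower base rate.

No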